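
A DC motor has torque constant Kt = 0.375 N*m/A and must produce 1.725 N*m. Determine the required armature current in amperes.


I = tau / Kt = 1.725/0.375 = 4.6000

4.6000 A


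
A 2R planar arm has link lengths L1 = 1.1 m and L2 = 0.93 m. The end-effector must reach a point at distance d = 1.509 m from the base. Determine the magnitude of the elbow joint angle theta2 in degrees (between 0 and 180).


cos(th2) = (d^2 - L1^2 - L2^2)/(2*L1*L2) = (1.509^2 - 1.1^2 - 0.93^2)/(2*1.1*0.93) = 0.09881769
th2 = acos(0.09881769) = 84.3289 deg

84.3289 degrees


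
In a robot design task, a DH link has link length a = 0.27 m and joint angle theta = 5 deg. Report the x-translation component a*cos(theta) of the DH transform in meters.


a*cos(theta) = 0.27*cos(5 deg) = 0.2690

0.2690 m


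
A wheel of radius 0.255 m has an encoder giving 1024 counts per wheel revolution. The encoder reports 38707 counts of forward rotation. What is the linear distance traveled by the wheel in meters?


revs = 38707/1024 = 37.799805
d = revs * 2*pi*r = 37.799805 * 2*pi*0.255 = 60.5633

60.5633 m


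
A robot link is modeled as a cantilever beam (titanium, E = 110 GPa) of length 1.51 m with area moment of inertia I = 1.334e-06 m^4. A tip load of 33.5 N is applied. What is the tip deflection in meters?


delta = F*L^3/(3*E*I) = 33.5*1.51^3/(3*1.100e+11*1.334e-06)
      = 115.3388585/440220 = 2.6200e-04

2.6200e-04 m


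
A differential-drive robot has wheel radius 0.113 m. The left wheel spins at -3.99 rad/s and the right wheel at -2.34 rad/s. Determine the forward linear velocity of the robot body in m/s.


v = r*(wR + wL)/2 = 0.113*(-2.34 + -3.99)/2 = -0.3576

-0.3576 m/s


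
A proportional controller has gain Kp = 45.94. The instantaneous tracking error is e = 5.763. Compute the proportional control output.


u_P = Kp * e = 45.94 * 5.763 = 264.7522

264.7522


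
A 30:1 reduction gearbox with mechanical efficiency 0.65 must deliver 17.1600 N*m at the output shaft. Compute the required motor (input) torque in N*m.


tau_in = tau_out / (N * eta) = 17.1600 / (30 * 0.65) = 0.8800

0.8800 N*m


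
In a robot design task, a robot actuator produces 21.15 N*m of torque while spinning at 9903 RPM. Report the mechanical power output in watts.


omega = 9903 * 2*pi/60 = 1037.039735 rad/s
P = tau * omega = 21.15 * 1037.039735 = 21933.3904

21933.3904 W


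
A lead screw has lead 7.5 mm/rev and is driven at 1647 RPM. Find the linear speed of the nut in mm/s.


v = lead * (RPM/60) = 7.5*1647/60 = 205.8750

205.8750 mm/s


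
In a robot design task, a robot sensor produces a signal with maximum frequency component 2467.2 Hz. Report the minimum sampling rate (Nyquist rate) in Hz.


f_s,min = 2*f_max = 2*2467.2 = 4934.4000

4934.4000 Hz


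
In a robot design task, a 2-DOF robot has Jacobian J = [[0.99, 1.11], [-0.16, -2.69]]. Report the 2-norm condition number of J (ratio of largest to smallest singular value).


JJ^T eigenvalues: trace(JJ^T) = 9.4739, det(JJ^T) = det(J)^2 = 6.17771025
s_max^2 = (9.4739 + sqrt(65.04394021))/2 = 8.76944117
s_min^2 = (9.4739 - sqrt(65.04394021))/2 = 0.70445883
kappa = s_max/s_min = sqrt(8.76944117/0.70445883) = 3.5282

3.5282


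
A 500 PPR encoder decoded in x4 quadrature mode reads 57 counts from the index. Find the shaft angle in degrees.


angle = counts * 360 / (PPR*4) = 57 * 360 / 2000 = 10.2600

10.2600 degrees


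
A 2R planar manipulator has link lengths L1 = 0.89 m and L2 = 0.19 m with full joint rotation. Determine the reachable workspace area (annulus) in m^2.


r_max = L1 + L2 = 1.0800, r_min = |L1 - L2| = 0.7000
A = pi*(r_max^2 - r_min^2) = pi*(1.1664 - 0.4900) = 2.1250

2.1250 m^2


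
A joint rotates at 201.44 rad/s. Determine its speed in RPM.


RPM = 201.44 * 60/(2*pi) = 1923.6103

1923.6103 RPM


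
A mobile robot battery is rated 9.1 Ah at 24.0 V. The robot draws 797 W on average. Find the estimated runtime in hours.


E = 9.1*24.0 = 218.4000 Wh
t = E/P = 218.4000/797 = 0.2740

0.2740 hours


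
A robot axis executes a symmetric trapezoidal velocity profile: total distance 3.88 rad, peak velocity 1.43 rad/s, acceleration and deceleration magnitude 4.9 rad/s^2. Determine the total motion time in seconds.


t_acc = v/a = 1.43/4.9 = 0.291837 s
d_acc = v^2/(2a) = 0.208663 rad (each ramp)
d_cruise = 3.88 - 2*0.208663 = 3.462674 rad
t_cruise = 3.462674/1.43 = 2.421450 s
t_total = 2*0.291837 + 2.421450 = 3.0051

3.0051 s


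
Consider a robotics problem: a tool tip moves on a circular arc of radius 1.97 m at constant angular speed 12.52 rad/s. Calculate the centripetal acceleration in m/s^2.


a_c = omega^2 * r = 12.52^2 * 1.97 = 308.7983

308.7983 m/s^2


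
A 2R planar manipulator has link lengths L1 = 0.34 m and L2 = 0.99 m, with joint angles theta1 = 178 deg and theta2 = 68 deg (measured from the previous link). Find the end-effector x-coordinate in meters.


x = L1*cos(th1) + L2*cos(th1+th2) = 0.34*cos(178 deg) + 0.99*cos(246 deg) = -0.7425

-0.7425 m


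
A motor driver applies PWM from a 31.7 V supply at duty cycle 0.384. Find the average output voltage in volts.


V_avg = V_supply * D = 31.7*0.384 = 12.1728

12.1728 V


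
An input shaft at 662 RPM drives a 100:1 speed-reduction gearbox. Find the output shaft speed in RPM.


omega_out = omega_in / N = 662 / 100 = 6.6200

6.6200 RPM


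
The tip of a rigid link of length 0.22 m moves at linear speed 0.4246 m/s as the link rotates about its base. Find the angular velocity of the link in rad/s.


omega = v / L = 0.4246 / 0.22 = 1.9300

1.9300 rad/s


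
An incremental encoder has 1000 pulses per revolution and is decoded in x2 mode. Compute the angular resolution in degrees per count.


resolution = 360 / (PPR * 2) = 360 / 2000 = 0.1800

0.1800 degrees


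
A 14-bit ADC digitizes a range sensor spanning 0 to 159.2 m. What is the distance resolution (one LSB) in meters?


res = range / 2^n = 159.2/2^14 = 159.2/16384 = 0.0097

0.0097 m


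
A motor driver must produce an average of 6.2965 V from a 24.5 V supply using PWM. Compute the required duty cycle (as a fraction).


D = V_avg/V_supply = 6.2965/24.5 = 0.2570

0.2570


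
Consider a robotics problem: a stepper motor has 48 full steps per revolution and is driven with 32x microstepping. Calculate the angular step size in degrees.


step = 360/(48*32) = 360/1536 = 0.2344

0.2344 degrees


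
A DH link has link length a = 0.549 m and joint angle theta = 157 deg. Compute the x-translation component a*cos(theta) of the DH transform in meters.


a*cos(theta) = 0.549*cos(157 deg) = -0.5054

-0.5054 m


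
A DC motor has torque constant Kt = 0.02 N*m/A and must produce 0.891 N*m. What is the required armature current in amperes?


I = tau / Kt = 0.891/0.02 = 44.5500

44.5500 A


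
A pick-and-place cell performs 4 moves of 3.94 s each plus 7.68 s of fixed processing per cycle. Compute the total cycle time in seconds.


T = 4*3.94 + 7.68 = 23.4400

23.4400 s


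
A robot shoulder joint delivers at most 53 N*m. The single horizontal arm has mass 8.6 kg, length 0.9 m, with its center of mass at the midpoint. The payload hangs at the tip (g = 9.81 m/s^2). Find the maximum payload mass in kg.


tau_arm = m_arm*g*(L/2) = 8.6*9.81*0.9/2 = 37.9647 N*m
tau_payload = tau_max - tau_arm = 53 - 37.9647 = 15.0353
m_payload = tau_payload / (g*L) = 15.0353 / (9.81*0.9) = 1.7029

1.7029 kg


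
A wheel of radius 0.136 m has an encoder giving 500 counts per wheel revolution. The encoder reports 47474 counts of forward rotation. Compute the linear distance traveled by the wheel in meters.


revs = 47474/500 = 94.948000
d = revs * 2*pi*r = 94.948000 * 2*pi*0.136 = 81.1343

81.1343 m


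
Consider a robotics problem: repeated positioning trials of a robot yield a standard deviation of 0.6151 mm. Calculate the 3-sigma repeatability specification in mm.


repeatability = 3*sigma = 3*0.6151 = 1.8453

1.8453 mm


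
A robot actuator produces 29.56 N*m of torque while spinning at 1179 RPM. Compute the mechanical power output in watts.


omega = 1179 * 2*pi/60 = 123.464591 rad/s
P = tau * omega = 29.56 * 123.464591 = 3649.6133

3649.6133 W


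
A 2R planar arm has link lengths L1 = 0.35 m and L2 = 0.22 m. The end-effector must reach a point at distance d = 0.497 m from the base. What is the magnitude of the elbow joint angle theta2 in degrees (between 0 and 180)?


cos(th2) = (d^2 - L1^2 - L2^2)/(2*L1*L2) = (0.497^2 - 0.35^2 - 0.22^2)/(2*0.35*0.22) = 0.49421429
th2 = acos(0.49421429) = 60.3820 deg

60.3820 degrees


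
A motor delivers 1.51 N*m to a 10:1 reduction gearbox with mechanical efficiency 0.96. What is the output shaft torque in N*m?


tau_out = tau_in * N * eta = 1.51 * 10 * 0.96 = 14.4960

14.4960 N*m


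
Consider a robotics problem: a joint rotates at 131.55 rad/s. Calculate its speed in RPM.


RPM = 131.55 * 60/(2*pi) = 1256.2100

1256.2100 RPM


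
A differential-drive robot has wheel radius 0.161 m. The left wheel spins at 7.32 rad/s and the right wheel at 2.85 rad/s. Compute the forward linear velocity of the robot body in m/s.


v = r*(wR + wL)/2 = 0.161*(2.85 + 7.32)/2 = 0.8187

0.8187 m/s


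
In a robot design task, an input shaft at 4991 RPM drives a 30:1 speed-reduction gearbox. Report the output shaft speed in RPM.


omega_out = omega_in / N = 4991 / 30 = 166.3667

166.3667 RPM


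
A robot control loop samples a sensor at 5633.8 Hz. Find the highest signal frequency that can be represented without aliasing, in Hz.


f_max = f_s/2 = 5633.8/2 = 2816.9000

2816.9000 Hz


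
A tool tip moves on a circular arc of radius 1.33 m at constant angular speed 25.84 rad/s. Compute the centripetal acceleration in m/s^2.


a_c = omega^2 * r = 25.84^2 * 1.33 = 888.0484

888.0484 m/s^2


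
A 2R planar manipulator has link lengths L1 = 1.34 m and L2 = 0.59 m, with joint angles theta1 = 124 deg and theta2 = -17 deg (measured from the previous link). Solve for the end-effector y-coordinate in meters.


y = L1*sin(th1) + L2*sin(th1+th2) = 1.34*sin(124 deg) + 0.59*sin(107 deg) = 1.6751

1.6751 m


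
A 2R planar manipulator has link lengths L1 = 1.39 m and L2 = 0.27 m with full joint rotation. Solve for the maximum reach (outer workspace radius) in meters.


r_max = L1 + L2 = 1.39 + 0.27 = 1.6600

1.6600 m


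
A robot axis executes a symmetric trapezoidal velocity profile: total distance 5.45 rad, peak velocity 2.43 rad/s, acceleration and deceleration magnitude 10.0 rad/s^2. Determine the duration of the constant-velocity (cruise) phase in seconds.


t_acc = v/a = 0.243000 s, d_acc = v^2/(2a) = 0.295245 rad each
d_cruise = 5.45 - 2*0.295245 = 4.859510 rad
t_cruise = d_cruise/v = 4.859510/2.43 = 1.9998

1.9998 s


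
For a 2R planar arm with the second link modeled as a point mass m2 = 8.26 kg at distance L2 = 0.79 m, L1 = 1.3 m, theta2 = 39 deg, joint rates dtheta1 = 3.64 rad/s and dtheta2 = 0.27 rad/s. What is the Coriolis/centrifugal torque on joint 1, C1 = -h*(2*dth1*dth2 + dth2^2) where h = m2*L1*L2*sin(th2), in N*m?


h = m2*L1*L2*sin(th2) = 8.26*1.3*0.79*sin(39 deg) = 5.338537
C1 = -h*(2*3.64*0.27 + 0.27^2) = -5.338537*2.0385 = -10.8826

-10.8826 N*m


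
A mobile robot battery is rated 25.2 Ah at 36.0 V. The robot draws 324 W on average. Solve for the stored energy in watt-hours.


E = capacity * V = 25.2*36.0 = 907.2000

907.2000 Wh


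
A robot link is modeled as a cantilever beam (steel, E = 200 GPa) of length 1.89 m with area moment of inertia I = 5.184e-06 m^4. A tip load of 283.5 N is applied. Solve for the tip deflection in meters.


delta = F*L^3/(3*E*I) = 283.5*1.89^3/(3*2.000e+11*5.184e-06)
      = 1913.9847615/3110400 = 6.1535e-04

6.1535e-04 m


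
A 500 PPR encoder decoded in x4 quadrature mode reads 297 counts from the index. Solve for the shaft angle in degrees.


angle = counts * 360 / (PPR*4) = 297 * 360 / 2000 = 53.4600

53.4600 degrees


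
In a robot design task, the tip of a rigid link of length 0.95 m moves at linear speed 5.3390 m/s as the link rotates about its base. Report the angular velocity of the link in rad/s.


omega = v / L = 5.3390 / 0.95 = 5.6200

5.6200 rad/s


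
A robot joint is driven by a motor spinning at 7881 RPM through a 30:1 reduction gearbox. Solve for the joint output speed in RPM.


omega_joint = omega_motor / N = 7881 / 30 = 262.7000

262.7000 RPM


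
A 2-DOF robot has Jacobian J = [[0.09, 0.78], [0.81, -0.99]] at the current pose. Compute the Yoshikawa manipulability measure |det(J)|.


det(J) = 0.09*-0.99 - (0.78)*(0.81) = -0.7209
|det(J)| = 0.7209

0.7209


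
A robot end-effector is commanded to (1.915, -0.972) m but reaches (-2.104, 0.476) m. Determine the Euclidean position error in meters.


dx = -2.104 - (1.915) = -4.0190, dy = 0.476 - (-0.972) = 1.4480
err = sqrt(16.152361 + 2.096704) = 4.2719

4.2719 m


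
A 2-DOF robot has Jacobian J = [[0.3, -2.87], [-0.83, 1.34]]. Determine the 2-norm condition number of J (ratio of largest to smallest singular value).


JJ^T eigenvalues: trace(JJ^T) = 10.8114, det(JJ^T) = det(J)^2 = 3.92079601
s_max^2 = (10.8114 + sqrt(101.20318592))/2 = 10.43568971
s_min^2 = (10.8114 - sqrt(101.20318592))/2 = 0.37571029
kappa = s_max/s_min = sqrt(10.43568971/0.37571029) = 5.2703

5.2703


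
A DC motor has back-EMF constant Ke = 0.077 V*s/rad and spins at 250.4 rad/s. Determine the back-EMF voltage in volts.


V_emf = Ke * omega = 0.077*250.4 = 19.2808

19.2808 V


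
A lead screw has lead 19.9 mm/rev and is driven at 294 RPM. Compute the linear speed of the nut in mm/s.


v = lead * (RPM/60) = 19.9*294/60 = 97.5100

97.5100 mm/s


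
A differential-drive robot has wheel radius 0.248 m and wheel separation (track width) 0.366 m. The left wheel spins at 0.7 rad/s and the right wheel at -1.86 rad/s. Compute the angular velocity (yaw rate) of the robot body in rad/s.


omega = r*(wR - wL)/L = 0.248*(-1.86 - (0.7))/0.366 = -1.7346

-1.7346 rad/s


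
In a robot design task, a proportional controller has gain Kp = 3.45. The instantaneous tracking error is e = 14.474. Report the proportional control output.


u_P = Kp * e = 3.45 * 14.474 = 49.9353

49.9353


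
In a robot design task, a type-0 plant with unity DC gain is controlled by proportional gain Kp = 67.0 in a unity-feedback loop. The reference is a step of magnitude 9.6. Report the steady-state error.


e_ss = R/(1 + Kp) = 9.6/(1 + 67.0) = 9.6/68.0000 = 0.1412

0.1412


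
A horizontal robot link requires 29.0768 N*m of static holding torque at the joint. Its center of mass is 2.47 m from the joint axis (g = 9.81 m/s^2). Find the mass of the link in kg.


m = tau / (g*L) = 29.0768 / (9.81 * 2.47) = 1.2000

1.2000 kg


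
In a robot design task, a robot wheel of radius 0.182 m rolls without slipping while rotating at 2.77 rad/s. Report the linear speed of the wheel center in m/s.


v = omega * r = 2.77 * 0.182 = 0.5041

0.5041 m/s


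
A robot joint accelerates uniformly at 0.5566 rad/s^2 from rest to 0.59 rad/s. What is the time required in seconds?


t = delta_omega / alpha = 0.59 / 0.5566 = 1.0600

1.0600 s


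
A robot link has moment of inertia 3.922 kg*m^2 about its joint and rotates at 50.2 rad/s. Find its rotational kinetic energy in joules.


KE = (1/2)*I*omega^2 = 0.5*3.922*50.2^2 = 4941.7984

4941.7984 J


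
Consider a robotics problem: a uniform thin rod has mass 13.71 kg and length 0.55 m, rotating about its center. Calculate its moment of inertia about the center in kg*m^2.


I = (1/12)*m*L^2 = (1/12)*13.71*0.55^2 = 0.3456

0.3456 kg*m^2


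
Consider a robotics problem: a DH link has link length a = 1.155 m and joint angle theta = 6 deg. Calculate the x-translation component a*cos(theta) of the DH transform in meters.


a*cos(theta) = 1.155*cos(6 deg) = 1.1487

1.1487 m


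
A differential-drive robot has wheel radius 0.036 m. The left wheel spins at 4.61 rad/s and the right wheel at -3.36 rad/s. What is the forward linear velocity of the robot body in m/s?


v = r*(wR + wL)/2 = 0.036*(-3.36 + 4.61)/2 = 0.0225

0.0225 m/s


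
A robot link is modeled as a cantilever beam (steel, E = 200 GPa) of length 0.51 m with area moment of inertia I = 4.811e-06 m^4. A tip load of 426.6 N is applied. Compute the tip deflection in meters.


delta = F*L^3/(3*E*I) = 426.6*0.51^3/(3*2.000e+11*4.811e-06)
      = 56.5889166/2886600 = 1.9604e-05

1.9604e-05 m


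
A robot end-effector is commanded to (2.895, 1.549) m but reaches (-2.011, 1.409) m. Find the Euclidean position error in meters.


dx = -2.011 - (2.895) = -4.9060, dy = 1.409 - (1.549) = -0.1400
err = sqrt(24.068836 + 0.019600) = 4.9080

4.9080 m


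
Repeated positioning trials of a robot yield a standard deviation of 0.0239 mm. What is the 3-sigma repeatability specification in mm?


repeatability = 3*sigma = 3*0.0239 = 0.0717

0.0717 mm


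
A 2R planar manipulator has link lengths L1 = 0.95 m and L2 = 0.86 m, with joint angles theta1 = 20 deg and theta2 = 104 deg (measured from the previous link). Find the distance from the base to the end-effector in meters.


x = L1*cos(th1) + L2*cos(th1+th2) = 0.411802
y = L1*sin(th1) + L2*sin(th1+th2) = 1.037891
d = sqrt(x^2 + y^2) = sqrt(0.169581 + 1.077218) = 1.1166

1.1166 m


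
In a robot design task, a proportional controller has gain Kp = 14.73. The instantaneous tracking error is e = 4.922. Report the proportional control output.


u_P = Kp * e = 14.73 * 4.922 = 72.5011

72.5011


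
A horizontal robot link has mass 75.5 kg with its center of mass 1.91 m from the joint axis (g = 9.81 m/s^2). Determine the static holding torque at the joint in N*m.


tau = m*g*L = 75.5 * 9.81 * 1.91 = 1414.6511

1414.6511 N*m


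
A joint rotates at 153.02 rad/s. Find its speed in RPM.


RPM = 153.02 * 60/(2*pi) = 1461.2334

1461.2334 RPM


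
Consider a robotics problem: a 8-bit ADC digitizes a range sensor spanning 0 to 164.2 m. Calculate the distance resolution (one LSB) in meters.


res = range / 2^n = 164.2/2^8 = 164.2/256 = 0.6414

0.6414 m


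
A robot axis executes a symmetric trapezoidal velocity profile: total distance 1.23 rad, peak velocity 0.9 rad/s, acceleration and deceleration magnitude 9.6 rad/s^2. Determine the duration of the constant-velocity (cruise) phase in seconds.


t_acc = v/a = 0.093750 s, d_acc = v^2/(2a) = 0.042188 rad each
d_cruise = 1.23 - 2*0.042188 = 1.145624 rad
t_cruise = d_cruise/v = 1.145624/0.9 = 1.2729

1.2729 s


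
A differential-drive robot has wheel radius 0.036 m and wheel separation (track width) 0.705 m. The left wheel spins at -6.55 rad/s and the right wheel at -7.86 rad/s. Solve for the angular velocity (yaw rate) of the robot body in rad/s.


omega = r*(wR - wL)/L = 0.036*(-7.86 - (-6.55))/0.705 = -0.0669

-0.0669 rad/s


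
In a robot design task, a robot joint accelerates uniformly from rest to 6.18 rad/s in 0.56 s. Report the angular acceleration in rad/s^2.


alpha = delta_omega / t = 6.18 / 0.56 = 11.0357

11.0357 rad/s^2


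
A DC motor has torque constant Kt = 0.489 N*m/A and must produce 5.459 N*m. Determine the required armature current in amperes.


I = tau / Kt = 5.459/0.489 = 11.1636

11.1636 A


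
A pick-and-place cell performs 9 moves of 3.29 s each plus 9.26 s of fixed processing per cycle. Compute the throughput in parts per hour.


T_cycle = 9*3.29 + 9.26 = 38.8700 s
rate = 3600/T = 92.6164

92.6164 parts/hour


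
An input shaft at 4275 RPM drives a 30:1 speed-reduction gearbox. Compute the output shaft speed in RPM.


omega_out = omega_in / N = 4275 / 30 = 142.5000

142.5000 RPM


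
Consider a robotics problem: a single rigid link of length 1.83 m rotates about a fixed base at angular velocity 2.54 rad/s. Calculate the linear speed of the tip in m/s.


v = L*omega = 1.83 * 2.54 = 4.6482

4.6482 m/s


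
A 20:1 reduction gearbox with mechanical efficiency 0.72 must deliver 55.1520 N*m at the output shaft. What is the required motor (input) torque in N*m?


tau_in = tau_out / (N * eta) = 55.1520 / (20 * 0.72) = 3.8300

3.8300 N*m


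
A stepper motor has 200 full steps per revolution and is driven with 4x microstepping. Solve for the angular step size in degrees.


step = 360/(200*4) = 360/800 = 0.4500

0.4500 degrees


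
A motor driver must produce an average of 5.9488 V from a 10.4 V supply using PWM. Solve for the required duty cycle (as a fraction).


D = V_avg/V_supply = 5.9488/10.4 = 0.5720

0.5720


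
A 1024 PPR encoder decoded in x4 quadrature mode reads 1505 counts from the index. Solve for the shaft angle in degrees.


angle = counts * 360 / (PPR*4) = 1505 * 360 / 4096 = 132.2754

132.2754 degrees


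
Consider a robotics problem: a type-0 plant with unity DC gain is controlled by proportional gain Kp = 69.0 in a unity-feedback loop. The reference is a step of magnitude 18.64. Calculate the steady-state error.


e_ss = R/(1 + Kp) = 18.64/(1 + 69.0) = 18.64/70.0000 = 0.2663

0.2663


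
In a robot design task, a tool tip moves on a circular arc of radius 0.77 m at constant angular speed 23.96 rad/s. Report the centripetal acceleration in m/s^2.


a_c = omega^2 * r = 23.96^2 * 0.77 = 442.0428

442.0428 m/s^2


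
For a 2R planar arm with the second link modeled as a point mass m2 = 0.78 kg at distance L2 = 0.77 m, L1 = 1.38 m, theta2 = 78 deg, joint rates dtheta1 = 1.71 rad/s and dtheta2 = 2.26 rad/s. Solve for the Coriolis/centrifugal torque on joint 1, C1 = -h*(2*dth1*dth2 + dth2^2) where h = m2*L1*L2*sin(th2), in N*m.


h = m2*L1*L2*sin(th2) = 0.78*1.38*0.77*sin(78 deg) = 0.810716
C1 = -h*(2*1.71*2.26 + 2.26^2) = -0.810716*12.8368 = -10.4070

-10.4070 N*m


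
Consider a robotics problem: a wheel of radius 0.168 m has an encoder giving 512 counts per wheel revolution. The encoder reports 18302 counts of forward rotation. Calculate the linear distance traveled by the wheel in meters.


revs = 18302/512 = 35.746094
d = revs * 2*pi*r = 35.746094 * 2*pi*0.168 = 37.7327

37.7327 m


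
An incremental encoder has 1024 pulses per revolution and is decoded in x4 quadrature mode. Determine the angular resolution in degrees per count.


resolution = 360 / (PPR * 4) = 360 / 4096 = 0.0879

0.0879 degrees


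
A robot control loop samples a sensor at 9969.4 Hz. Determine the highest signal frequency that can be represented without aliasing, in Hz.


f_max = f_s/2 = 9969.4/2 = 4984.7000

4984.7000 Hz


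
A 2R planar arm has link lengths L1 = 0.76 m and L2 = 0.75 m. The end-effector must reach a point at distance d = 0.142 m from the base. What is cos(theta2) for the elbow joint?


cos(th2) = (d^2 - L1^2 - L2^2)/(2*L1*L2) = (0.142^2 - 0.76^2 - 0.75^2)/(2*0.76*0.75) = -0.9824

-0.9824


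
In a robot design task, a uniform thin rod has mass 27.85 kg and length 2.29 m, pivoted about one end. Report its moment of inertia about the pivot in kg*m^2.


I = (1/3)*m*L^2 = (1/3)*27.85*2.29^2 = 48.6827

48.6827 kg*m^2


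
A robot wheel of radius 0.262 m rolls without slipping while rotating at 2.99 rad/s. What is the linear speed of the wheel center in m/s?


v = omega * r = 2.99 * 0.262 = 0.7834

0.7834 m/s


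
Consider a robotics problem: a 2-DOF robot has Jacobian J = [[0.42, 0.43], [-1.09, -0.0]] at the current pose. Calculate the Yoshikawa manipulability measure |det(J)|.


det(J) = 0.42*-0.0 - (0.43)*(-1.09) = 0.4687
|det(J)| = 0.4687

0.4687


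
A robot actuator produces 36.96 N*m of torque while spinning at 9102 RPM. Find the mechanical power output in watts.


omega = 9102 * 2*pi/60 = 953.159211 rad/s
P = tau * omega = 36.96 * 953.159211 = 35228.7644

35228.7644 W


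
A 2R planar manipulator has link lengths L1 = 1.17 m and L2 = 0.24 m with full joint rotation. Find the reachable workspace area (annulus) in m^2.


r_max = L1 + L2 = 1.4100, r_min = |L1 - L2| = 0.9300
A = pi*(r_max^2 - r_min^2) = pi*(1.9881 - 0.8649) = 3.5286

3.5286 m^2


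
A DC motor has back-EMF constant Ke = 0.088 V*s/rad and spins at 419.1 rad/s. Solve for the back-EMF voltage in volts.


V_emf = Ke * omega = 0.088*419.1 = 36.8808

36.8808 V


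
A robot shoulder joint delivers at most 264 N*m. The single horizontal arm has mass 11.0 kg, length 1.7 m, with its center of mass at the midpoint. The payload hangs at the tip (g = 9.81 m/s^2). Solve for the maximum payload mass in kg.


tau_arm = m_arm*g*(L/2) = 11.0*9.81*1.7/2 = 91.7235 N*m
tau_payload = tau_max - tau_arm = 264 - 91.7235 = 172.2765
m_payload = tau_payload / (g*L) = 172.2765 / (9.81*1.7) = 10.3302

10.3302 kg


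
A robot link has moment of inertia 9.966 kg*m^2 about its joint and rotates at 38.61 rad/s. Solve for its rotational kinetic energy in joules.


KE = (1/2)*I*omega^2 = 0.5*9.966*38.61^2 = 7428.3181

7428.3181 J


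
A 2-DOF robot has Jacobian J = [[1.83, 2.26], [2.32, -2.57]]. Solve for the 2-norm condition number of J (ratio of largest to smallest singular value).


JJ^T eigenvalues: trace(JJ^T) = 20.4438, det(JJ^T) = det(J)^2 = 98.92888369
s_max^2 = (20.4438 + sqrt(22.23342368))/2 = 12.57951658
s_min^2 = (20.4438 - sqrt(22.23342368))/2 = 7.86428342
kappa = s_max/s_min = sqrt(12.57951658/7.86428342) = 1.2647

1.2647


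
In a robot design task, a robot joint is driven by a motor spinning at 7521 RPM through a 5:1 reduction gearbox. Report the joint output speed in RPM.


omega_joint = omega_motor / N = 7521 / 5 = 1504.2000

1504.2000 RPM


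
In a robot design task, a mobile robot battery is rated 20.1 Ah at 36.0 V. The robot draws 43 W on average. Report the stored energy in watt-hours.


E = capacity * V = 20.1*36.0 = 723.6000

723.6000 Wh


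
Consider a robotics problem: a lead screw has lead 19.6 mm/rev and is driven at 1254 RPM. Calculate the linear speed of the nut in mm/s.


v = lead * (RPM/60) = 19.6*1254/60 = 409.6400

409.6400 mm/s


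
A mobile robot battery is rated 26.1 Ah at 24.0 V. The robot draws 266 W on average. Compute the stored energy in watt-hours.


E = capacity * V = 26.1*24.0 = 626.4000

626.4000 Wh


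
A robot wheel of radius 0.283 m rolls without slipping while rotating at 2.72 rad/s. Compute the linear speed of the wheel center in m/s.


v = omega * r = 2.72 * 0.283 = 0.7698

0.7698 m/s


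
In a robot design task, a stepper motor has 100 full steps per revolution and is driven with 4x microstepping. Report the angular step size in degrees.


step = 360/(100*4) = 360/400 = 0.9000

0.9000 degrees


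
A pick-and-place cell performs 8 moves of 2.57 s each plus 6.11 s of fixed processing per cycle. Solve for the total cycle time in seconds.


T = 8*2.57 + 6.11 = 26.6700

26.6700 s


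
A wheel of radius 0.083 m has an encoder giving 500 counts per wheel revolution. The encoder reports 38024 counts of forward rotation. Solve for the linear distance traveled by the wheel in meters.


revs = 38024/500 = 76.048000
d = revs * 2*pi*r = 76.048000 * 2*pi*0.083 = 39.6594

39.6594 m


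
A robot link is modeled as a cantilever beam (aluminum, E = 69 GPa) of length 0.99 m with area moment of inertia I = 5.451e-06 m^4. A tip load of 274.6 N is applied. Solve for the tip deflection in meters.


delta = F*L^3/(3*E*I) = 274.6*0.99^3/(3*6.900e+10*5.451e-06)
      = 266.4441054/1128357 = 2.3613e-04

2.3613e-04 m


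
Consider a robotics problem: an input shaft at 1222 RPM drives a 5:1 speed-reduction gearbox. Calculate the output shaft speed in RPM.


omega_out = omega_in / N = 1222 / 5 = 244.4000

244.4000 RPM


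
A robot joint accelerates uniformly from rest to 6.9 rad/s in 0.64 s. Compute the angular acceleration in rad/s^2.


alpha = delta_omega / t = 6.9 / 0.64 = 10.7812

10.7812 rad/s^2


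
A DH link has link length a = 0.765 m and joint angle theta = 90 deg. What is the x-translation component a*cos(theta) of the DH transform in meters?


a*cos(theta) = 0.765*cos(90 deg) = 0

0 m


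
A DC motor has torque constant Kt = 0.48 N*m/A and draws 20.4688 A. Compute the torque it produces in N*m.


tau = Kt * I = 0.48*20.4688 = 9.8250

9.8250 N*m


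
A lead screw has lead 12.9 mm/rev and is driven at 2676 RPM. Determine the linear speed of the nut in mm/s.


v = lead * (RPM/60) = 12.9*2676/60 = 575.3400

575.3400 mm/s


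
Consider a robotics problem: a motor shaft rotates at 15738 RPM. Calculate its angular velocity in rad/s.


omega = 15738 * 2*pi/60 = 1648.0795

1648.0795 rad/s


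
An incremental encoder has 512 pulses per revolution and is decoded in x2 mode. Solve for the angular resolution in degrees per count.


resolution = 360 / (PPR * 2) = 360 / 1024 = 0.3516

0.3516 degrees


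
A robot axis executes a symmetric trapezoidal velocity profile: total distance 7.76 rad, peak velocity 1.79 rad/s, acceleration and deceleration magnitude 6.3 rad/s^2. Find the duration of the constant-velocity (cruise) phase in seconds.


t_acc = v/a = 0.284127 s, d_acc = v^2/(2a) = 0.254294 rad each
d_cruise = 7.76 - 2*0.254294 = 7.251412 rad
t_cruise = d_cruise/v = 7.251412/1.79 = 4.0511

4.0511 s


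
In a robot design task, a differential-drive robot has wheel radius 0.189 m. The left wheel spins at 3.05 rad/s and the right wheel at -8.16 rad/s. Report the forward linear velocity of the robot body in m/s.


v = r*(wR + wL)/2 = 0.189*(-8.16 + 3.05)/2 = -0.4829

-0.4829 m/s


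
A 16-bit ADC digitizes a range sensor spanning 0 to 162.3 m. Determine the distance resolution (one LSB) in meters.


res = range / 2^n = 162.3/2^16 = 162.3/65536 = 0.0025

0.0025 m


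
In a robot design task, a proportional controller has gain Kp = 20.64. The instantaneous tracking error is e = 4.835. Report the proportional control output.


u_P = Kp * e = 20.64 * 4.835 = 99.7944

99.7944


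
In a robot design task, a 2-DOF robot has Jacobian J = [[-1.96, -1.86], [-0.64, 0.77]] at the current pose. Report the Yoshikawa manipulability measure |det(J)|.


det(J) = -1.96*0.77 - (-1.86)*(-0.64) = -2.6996
|det(J)| = 2.6996

2.6996


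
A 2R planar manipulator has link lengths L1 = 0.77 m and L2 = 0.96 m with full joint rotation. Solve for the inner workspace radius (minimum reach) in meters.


r_min = |L1 - L2| = |0.77 - 0.96| = 0.1900

0.1900 m


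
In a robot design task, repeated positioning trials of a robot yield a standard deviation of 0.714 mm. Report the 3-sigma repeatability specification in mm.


repeatability = 3*sigma = 3*0.714 = 2.1420

2.1420 mm


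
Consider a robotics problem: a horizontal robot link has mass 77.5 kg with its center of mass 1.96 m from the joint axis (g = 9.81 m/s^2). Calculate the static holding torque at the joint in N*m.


tau = m*g*L = 77.5 * 9.81 * 1.96 = 1490.1390

1490.1390 N*m


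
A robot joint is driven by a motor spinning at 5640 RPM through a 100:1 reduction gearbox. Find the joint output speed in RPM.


omega_joint = omega_motor / N = 5640 / 100 = 56.4000

56.4000 RPM


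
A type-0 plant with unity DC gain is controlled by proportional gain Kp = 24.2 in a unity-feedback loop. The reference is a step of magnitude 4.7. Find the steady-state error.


e_ss = R/(1 + Kp) = 4.7/(1 + 24.2) = 4.7/25.2000 = 0.1865

0.1865


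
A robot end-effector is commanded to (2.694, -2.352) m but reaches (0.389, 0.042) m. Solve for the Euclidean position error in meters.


dx = 0.389 - (2.694) = -2.3050, dy = 0.042 - (-2.352) = 2.3940
err = sqrt(5.313025 + 5.731236) = 3.3233

3.3233 m


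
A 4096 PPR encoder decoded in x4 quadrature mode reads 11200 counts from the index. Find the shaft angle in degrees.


angle = counts * 360 / (PPR*4) = 11200 * 360 / 16384 = 246.0938

246.0938 degrees


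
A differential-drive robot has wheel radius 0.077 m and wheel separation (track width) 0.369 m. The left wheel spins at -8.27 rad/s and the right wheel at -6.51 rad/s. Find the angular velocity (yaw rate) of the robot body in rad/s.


omega = r*(wR - wL)/L = 0.077*(-6.51 - (-8.27))/0.369 = 0.3673

0.3673 rad/s


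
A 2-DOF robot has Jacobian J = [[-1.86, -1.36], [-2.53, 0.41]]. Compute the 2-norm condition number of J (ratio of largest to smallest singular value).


JJ^T eigenvalues: trace(JJ^T) = 11.8782, det(JJ^T) = det(J)^2 = 17.66857156
s_max^2 = (11.8782 + sqrt(70.41734900))/2 = 10.13485229
s_min^2 = (11.8782 - sqrt(70.41734900))/2 = 1.74334771
kappa = s_max/s_min = sqrt(10.13485229/1.74334771) = 2.4111

2.4111


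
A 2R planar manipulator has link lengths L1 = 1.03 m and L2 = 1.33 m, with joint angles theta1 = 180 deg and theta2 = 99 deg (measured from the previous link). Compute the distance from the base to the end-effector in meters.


x = L1*cos(th1) + L2*cos(th1+th2) = -0.821942
y = L1*sin(th1) + L2*sin(th1+th2) = -1.313625
d = sqrt(x^2 + y^2) = sqrt(0.675589 + 1.725611) = 1.5496

1.5496 m


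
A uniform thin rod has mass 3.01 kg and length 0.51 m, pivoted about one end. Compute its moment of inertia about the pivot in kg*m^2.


I = (1/3)*m*L^2 = (1/3)*3.01*0.51^2 = 0.2610

0.2610 kg*m^2


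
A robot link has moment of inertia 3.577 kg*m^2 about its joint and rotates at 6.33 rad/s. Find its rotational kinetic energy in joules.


KE = (1/2)*I*omega^2 = 0.5*3.577*6.33^2 = 71.6632

71.6632 J


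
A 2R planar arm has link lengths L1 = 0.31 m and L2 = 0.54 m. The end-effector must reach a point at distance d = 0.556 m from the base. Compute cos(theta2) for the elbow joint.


cos(th2) = (d^2 - L1^2 - L2^2)/(2*L1*L2) = (0.556^2 - 0.31^2 - 0.54^2)/(2*0.31*0.54) = -0.2347

-0.2347


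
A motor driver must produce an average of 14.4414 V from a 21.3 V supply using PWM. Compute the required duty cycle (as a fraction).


D = V_avg/V_supply = 14.4414/21.3 = 0.6780

0.6780


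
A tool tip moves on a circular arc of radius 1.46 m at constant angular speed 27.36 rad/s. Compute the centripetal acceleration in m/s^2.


a_c = omega^2 * r = 27.36^2 * 1.46 = 1092.9116

1092.9116 m/s^2


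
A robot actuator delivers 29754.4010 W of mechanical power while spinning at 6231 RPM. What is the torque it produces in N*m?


omega = 6231 * 2*pi/60 = 652.508794 rad/s
tau = P / omega = 29754.4010 / 652.508794 = 45.6000

45.6000 N*m


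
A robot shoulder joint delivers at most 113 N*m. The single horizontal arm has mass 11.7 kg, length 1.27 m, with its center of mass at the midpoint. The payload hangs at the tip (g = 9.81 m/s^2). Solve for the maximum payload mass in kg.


tau_arm = m_arm*g*(L/2) = 11.7*9.81*1.27/2 = 72.8834 N*m
tau_payload = tau_max - tau_arm = 113 - 72.8834 = 40.1166
m_payload = tau_payload / (g*L) = 40.1166 / (9.81*1.27) = 3.2200

3.2200 kg


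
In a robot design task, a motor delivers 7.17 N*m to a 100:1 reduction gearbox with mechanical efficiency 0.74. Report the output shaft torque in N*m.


tau_out = tau_in * N * eta = 7.17 * 100 * 0.74 = 530.5800

530.5800 N*m


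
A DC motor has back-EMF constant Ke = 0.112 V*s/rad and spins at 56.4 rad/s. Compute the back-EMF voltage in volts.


V_emf = Ke * omega = 0.112*56.4 = 6.3168

6.3168 V


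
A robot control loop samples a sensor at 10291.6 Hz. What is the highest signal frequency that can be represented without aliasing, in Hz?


f_max = f_s/2 = 10291.6/2 = 5145.8000

5145.8000 Hz


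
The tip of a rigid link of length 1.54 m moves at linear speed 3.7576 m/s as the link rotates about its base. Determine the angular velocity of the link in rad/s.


omega = v / L = 3.7576 / 1.54 = 2.4400

2.4400 rad/s


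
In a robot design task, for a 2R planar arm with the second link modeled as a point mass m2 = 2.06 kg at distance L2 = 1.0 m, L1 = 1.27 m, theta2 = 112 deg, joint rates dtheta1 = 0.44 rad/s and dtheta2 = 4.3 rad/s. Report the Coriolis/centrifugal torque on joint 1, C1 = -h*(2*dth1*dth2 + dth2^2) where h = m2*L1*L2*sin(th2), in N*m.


h = m2*L1*L2*sin(th2) = 2.06*1.27*1.0*sin(112 deg) = 2.425698
C1 = -h*(2*0.44*4.3 + 4.3^2) = -2.425698*22.2740 = -54.0300

-54.0300 N*m


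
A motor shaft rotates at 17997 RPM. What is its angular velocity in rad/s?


omega = 17997 * 2*pi/60 = 1884.6414

1884.6414 rad/s


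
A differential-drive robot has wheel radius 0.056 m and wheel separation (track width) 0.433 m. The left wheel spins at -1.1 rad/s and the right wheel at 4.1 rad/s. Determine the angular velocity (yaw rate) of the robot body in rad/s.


omega = r*(wR - wL)/L = 0.056*(4.1 - (-1.1))/0.433 = 0.6725

0.6725 rad/s


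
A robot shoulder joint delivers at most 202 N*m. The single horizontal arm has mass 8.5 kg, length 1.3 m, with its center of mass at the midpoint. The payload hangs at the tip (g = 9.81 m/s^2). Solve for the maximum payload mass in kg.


tau_arm = m_arm*g*(L/2) = 8.5*9.81*1.3/2 = 54.2003 N*m
tau_payload = tau_max - tau_arm = 202 - 54.2003 = 147.7997
m_payload = tau_payload / (g*L) = 147.7997 / (9.81*1.3) = 11.5894

11.5894 kg


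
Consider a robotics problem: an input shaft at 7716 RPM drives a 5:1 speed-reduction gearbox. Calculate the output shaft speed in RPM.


omega_out = omega_in / N = 7716 / 5 = 1543.2000

1543.2000 RPM


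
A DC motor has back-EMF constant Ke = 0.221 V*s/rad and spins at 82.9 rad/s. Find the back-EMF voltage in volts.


V_emf = Ke * omega = 0.221*82.9 = 18.3209

18.3209 V


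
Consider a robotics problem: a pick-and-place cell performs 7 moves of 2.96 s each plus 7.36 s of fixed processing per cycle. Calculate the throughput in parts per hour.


T_cycle = 7*2.96 + 7.36 = 28.0800 s
rate = 3600/T = 128.2051

128.2051 parts/hour


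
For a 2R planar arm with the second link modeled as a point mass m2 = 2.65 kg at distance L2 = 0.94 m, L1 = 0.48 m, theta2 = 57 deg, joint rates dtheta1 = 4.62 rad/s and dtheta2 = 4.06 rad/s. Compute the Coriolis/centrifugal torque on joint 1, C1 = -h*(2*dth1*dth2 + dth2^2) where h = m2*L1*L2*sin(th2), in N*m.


h = m2*L1*L2*sin(th2) = 2.65*0.48*0.94*sin(57 deg) = 1.002782
C1 = -h*(2*4.62*4.06 + 4.06^2) = -1.002782*53.9980 = -54.1482

-54.1482 N*m


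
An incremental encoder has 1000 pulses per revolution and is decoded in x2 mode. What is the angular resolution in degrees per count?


resolution = 360 / (PPR * 2) = 360 / 2000 = 0.1800

0.1800 degrees


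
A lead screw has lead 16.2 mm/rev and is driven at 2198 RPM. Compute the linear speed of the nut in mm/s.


v = lead * (RPM/60) = 16.2*2198/60 = 593.4600

593.4600 mm/s


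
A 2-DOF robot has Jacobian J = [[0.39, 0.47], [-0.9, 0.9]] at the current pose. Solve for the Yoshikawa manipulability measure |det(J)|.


det(J) = 0.39*0.9 - (0.47)*(-0.9) = 0.7740
|det(J)| = 0.7740

0.7740


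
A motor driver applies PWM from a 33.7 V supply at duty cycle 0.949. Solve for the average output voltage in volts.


V_avg = V_supply * D = 33.7*0.949 = 31.9813

31.9813 V


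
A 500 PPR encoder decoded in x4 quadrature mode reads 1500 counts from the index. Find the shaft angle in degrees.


angle = counts * 360 / (PPR*4) = 1500 * 360 / 2000 = 270.0000

270.0000 degrees


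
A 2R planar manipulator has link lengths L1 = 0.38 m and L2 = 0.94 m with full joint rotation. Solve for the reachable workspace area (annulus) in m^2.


r_max = L1 + L2 = 1.3200, r_min = |L1 - L2| = 0.5600
A = pi*(r_max^2 - r_min^2) = pi*(1.7424 - 0.3136) = 4.4887

4.4887 m^2


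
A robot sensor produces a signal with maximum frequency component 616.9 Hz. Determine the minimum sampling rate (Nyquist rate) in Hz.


f_s,min = 2*f_max = 2*616.9 = 1233.8000

1233.8000 Hz


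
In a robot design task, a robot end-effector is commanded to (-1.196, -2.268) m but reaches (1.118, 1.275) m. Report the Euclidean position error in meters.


dx = 1.118 - (-1.196) = 2.3140, dy = 1.275 - (-2.268) = 3.5430
err = sqrt(5.354596 + 12.552849) = 4.2317

4.2317 m
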